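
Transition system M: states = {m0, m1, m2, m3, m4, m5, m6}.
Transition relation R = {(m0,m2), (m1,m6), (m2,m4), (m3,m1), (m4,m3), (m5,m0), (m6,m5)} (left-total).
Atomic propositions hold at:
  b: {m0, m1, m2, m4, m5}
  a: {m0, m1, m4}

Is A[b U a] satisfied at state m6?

No

A[b U a]: least fixpoint, start Z0 = Sat(a) = {m0, m1, m4}, add states in Sat(b) with every successor in Z. Z1 = {m0, m1, m2, m4, m5}; fixed.
Sat(A[b U a]) = {m0, m1, m2, m4, m5}
m6 ∉ Sat(A[b U a]) = {m0, m1, m2, m4, m5}, so the formula does not hold at m6.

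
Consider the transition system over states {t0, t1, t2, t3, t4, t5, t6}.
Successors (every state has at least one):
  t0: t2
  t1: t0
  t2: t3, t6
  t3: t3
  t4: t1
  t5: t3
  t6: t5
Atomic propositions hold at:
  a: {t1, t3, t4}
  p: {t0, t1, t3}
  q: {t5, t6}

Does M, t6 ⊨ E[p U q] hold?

E[p U q]: least fixpoint, start Z0 = Sat(q) = {t5, t6}, add states in Sat(p) with some successor in Z. Already a fixed point.
Sat(E[p U q]) = {t5, t6}
t6 ∈ Sat(E[p U q]) = {t5, t6}, so the formula holds at t6.

Yes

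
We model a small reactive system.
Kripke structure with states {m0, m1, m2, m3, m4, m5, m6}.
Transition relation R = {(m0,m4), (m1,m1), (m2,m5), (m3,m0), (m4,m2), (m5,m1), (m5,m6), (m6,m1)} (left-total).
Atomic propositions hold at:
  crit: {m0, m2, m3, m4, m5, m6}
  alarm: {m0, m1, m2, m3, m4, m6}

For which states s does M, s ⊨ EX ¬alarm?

{m2}

Sat(¬alarm) = {m5}
Sat(EX ¬alarm) = {s : some successor in {m5}} = {m2}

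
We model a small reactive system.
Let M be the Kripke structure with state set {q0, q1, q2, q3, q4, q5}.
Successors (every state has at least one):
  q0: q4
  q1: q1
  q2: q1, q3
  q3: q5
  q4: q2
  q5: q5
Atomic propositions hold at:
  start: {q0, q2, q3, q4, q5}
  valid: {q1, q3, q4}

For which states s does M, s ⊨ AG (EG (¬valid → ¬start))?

Sat(¬valid) = {q0, q2, q5}
Sat(¬start) = {q1}
Sat(¬valid → ¬start) = {q1, q3, q4}
EG (¬valid → ¬start): greatest fixpoint, start Z0 = {q1, q3, q4}, keep only states in Sat with some successor in Z. Z1 = {q1}; fixed.
Sat(EG (¬valid → ¬start)) = {q1}
AG (EG (¬valid → ¬start)): greatest fixpoint, start Z0 = {q1}, keep only states in Sat with every successor in Z. Already a fixed point.
Sat(AG (EG (¬valid → ¬start))) = {q1}

{q1}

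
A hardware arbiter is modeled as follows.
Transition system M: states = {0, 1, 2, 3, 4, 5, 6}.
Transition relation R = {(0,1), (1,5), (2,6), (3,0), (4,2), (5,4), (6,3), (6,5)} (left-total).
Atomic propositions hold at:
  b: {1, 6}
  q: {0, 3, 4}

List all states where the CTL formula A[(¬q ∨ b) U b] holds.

{1, 2, 6}

Sat(¬q) = {1, 2, 5, 6}
Sat(¬q ∨ b) = {1, 2, 5, 6}
A[(¬q ∨ b) U b]: least fixpoint, start Z0 = Sat(b) = {1, 6}, add states in Sat(¬q ∨ b) with every successor in Z. Z1 = {1, 2, 6}; fixed.
Sat(A[(¬q ∨ b) U b]) = {1, 2, 6}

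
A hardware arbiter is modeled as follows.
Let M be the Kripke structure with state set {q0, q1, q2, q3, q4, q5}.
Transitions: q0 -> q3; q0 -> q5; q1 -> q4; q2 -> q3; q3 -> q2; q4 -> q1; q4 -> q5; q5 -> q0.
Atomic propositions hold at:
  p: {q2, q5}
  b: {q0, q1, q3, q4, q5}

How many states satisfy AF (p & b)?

1

Sat(p & b) = {q5}
AF (p & b): least fixpoint, start Z0 = {q5}, add states with every successor in Z. Already a fixed point.
Sat(AF (p & b)) = {q5}
|Sat(AF (p & b))| = |{q5}| = 1.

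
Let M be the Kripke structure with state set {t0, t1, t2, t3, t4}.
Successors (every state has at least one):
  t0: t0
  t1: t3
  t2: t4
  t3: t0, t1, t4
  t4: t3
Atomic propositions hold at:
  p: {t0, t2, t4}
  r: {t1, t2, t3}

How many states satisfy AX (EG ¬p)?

Sat(¬p) = {t1, t3}
EG ¬p: greatest fixpoint, start Z0 = {t1, t3}, keep only states in Sat with some successor in Z. Already a fixed point.
Sat(EG ¬p) = {t1, t3}
Sat(AX (EG ¬p)) = {s : every successor in {t1, t3}} = {t1, t4}
|Sat(AX (EG ¬p))| = |{t1, t4}| = 2.

2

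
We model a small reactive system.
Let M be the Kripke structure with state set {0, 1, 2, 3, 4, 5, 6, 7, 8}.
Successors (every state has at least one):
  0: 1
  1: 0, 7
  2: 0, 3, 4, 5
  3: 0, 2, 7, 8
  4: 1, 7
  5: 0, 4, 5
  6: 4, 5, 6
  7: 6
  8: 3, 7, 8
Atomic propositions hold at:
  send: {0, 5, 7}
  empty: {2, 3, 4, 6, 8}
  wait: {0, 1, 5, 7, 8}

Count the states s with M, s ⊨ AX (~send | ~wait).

Sat(~send) = {1, 2, 3, 4, 6, 8}
Sat(~wait) = {2, 3, 4, 6}
Sat(~send | ~wait) = {1, 2, 3, 4, 6, 8}
Sat(AX (~send | ~wait)) = {s : every successor in {1, 2, 3, 4, 6, 8}} = {0, 7}
|Sat(AX (~send | ~wait))| = |{0, 7}| = 2.

2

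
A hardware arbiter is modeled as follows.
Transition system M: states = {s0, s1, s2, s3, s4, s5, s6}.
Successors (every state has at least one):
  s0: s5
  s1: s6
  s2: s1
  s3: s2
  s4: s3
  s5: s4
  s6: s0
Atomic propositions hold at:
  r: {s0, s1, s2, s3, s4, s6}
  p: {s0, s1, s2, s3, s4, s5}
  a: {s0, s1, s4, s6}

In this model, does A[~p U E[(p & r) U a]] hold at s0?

Sat(~p) = {s6}
Sat(p & r) = {s0, s1, s2, s3, s4}
E[(p & r) U a]: least fixpoint, start Z0 = Sat(a) = {s0, s1, s4, s6}, add states in Sat(p & r) with some successor in Z. Z1 = {s0, s1, s2, s4, s6}; Z2 = {s0, s1, s2, s3, s4, s6}; fixed.
Sat(E[(p & r) U a]) = {s0, s1, s2, s3, s4, s6}
A[~p U E[(p & r) U a]]: least fixpoint, start Z0 = Sat(E[(p & r) U a]) = {s0, s1, s2, s3, s4, s6}, add states in Sat(~p) with every successor in Z. Already a fixed point.
Sat(A[~p U E[(p & r) U a]]) = {s0, s1, s2, s3, s4, s6}
s0 ∈ Sat(A[~p U E[(p & r) U a]]) = {s0, s1, s2, s3, s4, s6}, so the formula holds at s0.

Yes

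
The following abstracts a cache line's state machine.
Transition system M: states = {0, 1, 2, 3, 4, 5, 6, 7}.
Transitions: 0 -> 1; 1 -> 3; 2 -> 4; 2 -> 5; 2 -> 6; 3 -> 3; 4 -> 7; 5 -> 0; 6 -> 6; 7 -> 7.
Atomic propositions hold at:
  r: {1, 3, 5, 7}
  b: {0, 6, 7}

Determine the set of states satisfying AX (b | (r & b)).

Sat(r & b) = {7}
Sat(b | (r & b)) = {0, 6, 7}
Sat(AX (b | (r & b))) = {s : every successor in {0, 6, 7}} = {4, 5, 6, 7}

{4, 5, 6, 7}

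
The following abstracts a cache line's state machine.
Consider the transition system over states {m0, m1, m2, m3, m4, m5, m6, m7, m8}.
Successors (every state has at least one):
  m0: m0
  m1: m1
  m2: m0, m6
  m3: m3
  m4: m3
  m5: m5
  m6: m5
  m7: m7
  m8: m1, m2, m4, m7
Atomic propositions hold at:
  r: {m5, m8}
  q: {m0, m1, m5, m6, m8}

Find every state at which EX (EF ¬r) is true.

Sat(¬r) = {m0, m1, m2, m3, m4, m6, m7}
EF ¬r: least fixpoint, start Z0 = {m0, m1, m2, m3, m4, m6, m7}, add states with some successor in Z. Z1 = {m0, m1, m2, m3, m4, m6, m7, m8}; fixed.
Sat(EF ¬r) = {m0, m1, m2, m3, m4, m6, m7, m8}
Sat(EX (EF ¬r)) = {s : some successor in {m0, m1, m2, m3, m4, m6, m7, m8}} = {m0, m1, m2, m3, m4, m7, m8}

{m0, m1, m2, m3, m4, m7, m8}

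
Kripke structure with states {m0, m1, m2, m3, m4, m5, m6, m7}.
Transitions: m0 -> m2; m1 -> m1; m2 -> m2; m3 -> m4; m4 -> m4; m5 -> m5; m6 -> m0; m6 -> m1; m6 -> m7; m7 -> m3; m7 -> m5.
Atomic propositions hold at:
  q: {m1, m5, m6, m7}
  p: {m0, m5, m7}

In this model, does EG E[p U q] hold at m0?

No

E[p U q]: least fixpoint, start Z0 = Sat(q) = {m1, m5, m6, m7}, add states in Sat(p) with some successor in Z. Already a fixed point.
Sat(E[p U q]) = {m1, m5, m6, m7}
EG E[p U q]: greatest fixpoint, start Z0 = {m1, m5, m6, m7}, keep only states in Sat with some successor in Z. Already a fixed point.
Sat(EG E[p U q]) = {m1, m5, m6, m7}
m0 ∉ Sat(EG E[p U q]) = {m1, m5, m6, m7}, so the formula does not hold at m0.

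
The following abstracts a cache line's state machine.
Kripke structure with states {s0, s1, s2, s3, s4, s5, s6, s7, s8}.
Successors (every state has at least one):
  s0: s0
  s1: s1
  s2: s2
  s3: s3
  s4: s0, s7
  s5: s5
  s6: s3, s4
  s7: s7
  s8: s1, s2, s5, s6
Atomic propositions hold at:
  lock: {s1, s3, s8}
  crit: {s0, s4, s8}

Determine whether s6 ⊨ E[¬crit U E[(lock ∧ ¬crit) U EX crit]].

Yes

Sat(¬crit) = {s1, s2, s3, s5, s6, s7}
Sat(lock ∧ ¬crit) = {s1, s3}
Sat(EX crit) = {s : some successor in {s0, s4, s8}} = {s0, s4, s6}
E[(lock ∧ ¬crit) U EX crit]: least fixpoint, start Z0 = Sat(EX crit) = {s0, s4, s6}, add states in Sat(lock ∧ ¬crit) with some successor in Z. Already a fixed point.
Sat(E[(lock ∧ ¬crit) U EX crit]) = {s0, s4, s6}
E[¬crit U E[(lock ∧ ¬crit) U EX crit]]: least fixpoint, start Z0 = Sat(E[(lock ∧ ¬crit) U EX crit]) = {s0, s4, s6}, add states in Sat(¬crit) with some successor in Z. Already a fixed point.
Sat(E[¬crit U E[(lock ∧ ¬crit) U EX crit]]) = {s0, s4, s6}
s6 ∈ Sat(E[¬crit U E[(lock ∧ ¬crit) U EX crit]]) = {s0, s4, s6}, so the formula holds at s6.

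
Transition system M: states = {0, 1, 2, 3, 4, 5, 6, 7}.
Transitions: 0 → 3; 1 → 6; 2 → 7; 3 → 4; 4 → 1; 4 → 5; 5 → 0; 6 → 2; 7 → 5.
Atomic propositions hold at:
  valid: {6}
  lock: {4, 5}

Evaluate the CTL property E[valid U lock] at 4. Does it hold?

Yes

E[valid U lock]: least fixpoint, start Z0 = Sat(lock) = {4, 5}, add states in Sat(valid) with some successor in Z. Already a fixed point.
Sat(E[valid U lock]) = {4, 5}
4 ∈ Sat(E[valid U lock]) = {4, 5}, so the formula holds at 4.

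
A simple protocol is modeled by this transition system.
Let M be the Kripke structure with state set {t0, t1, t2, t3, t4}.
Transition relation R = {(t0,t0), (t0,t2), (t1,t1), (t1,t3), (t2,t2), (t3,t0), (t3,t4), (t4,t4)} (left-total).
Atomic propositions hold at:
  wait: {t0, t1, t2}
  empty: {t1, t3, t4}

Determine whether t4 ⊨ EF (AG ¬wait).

Yes

Sat(¬wait) = {t3, t4}
AG ¬wait: greatest fixpoint, start Z0 = {t3, t4}, keep only states in Sat with every successor in Z. Z1 = {t4}; fixed.
Sat(AG ¬wait) = {t4}
EF (AG ¬wait): least fixpoint, start Z0 = {t4}, add states with some successor in Z. Z1 = {t3, t4}; Z2 = {t1, t3, t4}; fixed.
Sat(EF (AG ¬wait)) = {t1, t3, t4}
t4 ∈ Sat(EF (AG ¬wait)) = {t1, t3, t4}, so the formula holds at t4.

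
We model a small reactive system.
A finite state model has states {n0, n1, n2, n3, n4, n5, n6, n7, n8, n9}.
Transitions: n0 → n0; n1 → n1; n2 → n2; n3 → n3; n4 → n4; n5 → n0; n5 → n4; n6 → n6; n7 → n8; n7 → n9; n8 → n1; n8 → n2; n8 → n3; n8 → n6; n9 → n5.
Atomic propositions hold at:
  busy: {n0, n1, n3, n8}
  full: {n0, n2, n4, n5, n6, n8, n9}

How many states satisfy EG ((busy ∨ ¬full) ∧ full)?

1

Sat(¬full) = {n1, n3, n7}
Sat(busy ∨ ¬full) = {n0, n1, n3, n7, n8}
Sat((busy ∨ ¬full) ∧ full) = {n0, n8}
EG ((busy ∨ ¬full) ∧ full): greatest fixpoint, start Z0 = {n0, n8}, keep only states in Sat with some successor in Z. Z1 = {n0}; fixed.
Sat(EG ((busy ∨ ¬full) ∧ full)) = {n0}
|Sat(EG ((busy ∨ ¬full) ∧ full))| = |{n0}| = 1.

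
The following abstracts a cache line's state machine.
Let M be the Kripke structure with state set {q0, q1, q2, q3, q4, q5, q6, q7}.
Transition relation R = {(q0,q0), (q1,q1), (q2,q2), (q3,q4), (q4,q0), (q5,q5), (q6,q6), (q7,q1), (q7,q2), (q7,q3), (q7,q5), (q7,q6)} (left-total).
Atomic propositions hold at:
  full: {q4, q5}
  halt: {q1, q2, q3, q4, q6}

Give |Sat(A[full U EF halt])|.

EF halt: least fixpoint, start Z0 = {q1, q2, q3, q4, q6}, add states with some successor in Z. Z1 = {q1, q2, q3, q4, q6, q7}; fixed.
Sat(EF halt) = {q1, q2, q3, q4, q6, q7}
A[full U EF halt]: least fixpoint, start Z0 = Sat(EF halt) = {q1, q2, q3, q4, q6, q7}, add states in Sat(full) with every successor in Z. Already a fixed point.
Sat(A[full U EF halt]) = {q1, q2, q3, q4, q6, q7}
|Sat(A[full U EF halt])| = |{q1, q2, q3, q4, q6, q7}| = 6.

6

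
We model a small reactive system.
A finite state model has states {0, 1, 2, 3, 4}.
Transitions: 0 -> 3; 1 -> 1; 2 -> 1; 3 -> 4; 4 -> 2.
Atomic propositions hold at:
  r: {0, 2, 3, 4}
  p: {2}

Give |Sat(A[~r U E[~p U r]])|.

Sat(~r) = {1}
Sat(~p) = {0, 1, 3, 4}
E[~p U r]: least fixpoint, start Z0 = Sat(r) = {0, 2, 3, 4}, add states in Sat(~p) with some successor in Z. Already a fixed point.
Sat(E[~p U r]) = {0, 2, 3, 4}
A[~r U E[~p U r]]: least fixpoint, start Z0 = Sat(E[~p U r]) = {0, 2, 3, 4}, add states in Sat(~r) with every successor in Z. Already a fixed point.
Sat(A[~r U E[~p U r]]) = {0, 2, 3, 4}
|Sat(A[~r U E[~p U r]])| = |{0, 2, 3, 4}| = 4.

4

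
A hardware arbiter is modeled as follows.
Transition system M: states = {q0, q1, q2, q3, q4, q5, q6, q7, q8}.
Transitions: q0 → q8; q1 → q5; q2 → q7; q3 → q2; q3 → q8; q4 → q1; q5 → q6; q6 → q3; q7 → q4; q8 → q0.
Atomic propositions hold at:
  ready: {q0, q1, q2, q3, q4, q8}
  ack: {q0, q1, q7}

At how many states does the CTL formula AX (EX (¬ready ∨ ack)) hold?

Sat(¬ready) = {q5, q6, q7}
Sat(¬ready ∨ ack) = {q0, q1, q5, q6, q7}
Sat(EX (¬ready ∨ ack)) = {s : some successor in {q0, q1, q5, q6, q7}} = {q1, q2, q4, q5, q8}
Sat(AX (EX (¬ready ∨ ack))) = {s : every successor in {q1, q2, q4, q5, q8}} = {q0, q1, q3, q4, q7}
|Sat(AX (EX (¬ready ∨ ack)))| = |{q0, q1, q3, q4, q7}| = 5.

5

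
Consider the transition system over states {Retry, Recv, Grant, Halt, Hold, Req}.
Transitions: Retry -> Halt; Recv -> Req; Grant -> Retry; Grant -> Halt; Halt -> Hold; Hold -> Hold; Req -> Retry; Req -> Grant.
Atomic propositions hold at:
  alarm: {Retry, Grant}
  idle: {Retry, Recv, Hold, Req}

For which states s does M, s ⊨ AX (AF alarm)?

{Recv, Req}

AF alarm: least fixpoint, start Z0 = {Retry, Grant}, add states with every successor in Z. Z1 = {Retry, Grant, Req}; Z2 = {Retry, Recv, Grant, Req}; fixed.
Sat(AF alarm) = {Retry, Recv, Grant, Req}
Sat(AX (AF alarm)) = {s : every successor in {Retry, Recv, Grant, Req}} = {Recv, Req}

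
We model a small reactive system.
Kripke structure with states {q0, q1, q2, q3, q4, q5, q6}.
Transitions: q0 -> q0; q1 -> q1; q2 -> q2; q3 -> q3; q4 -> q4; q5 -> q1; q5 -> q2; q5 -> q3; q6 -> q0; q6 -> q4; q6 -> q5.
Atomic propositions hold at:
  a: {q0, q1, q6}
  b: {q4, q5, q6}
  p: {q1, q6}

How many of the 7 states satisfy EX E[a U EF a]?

EF a: least fixpoint, start Z0 = {q0, q1, q6}, add states with some successor in Z. Z1 = {q0, q1, q5, q6}; fixed.
Sat(EF a) = {q0, q1, q5, q6}
E[a U EF a]: least fixpoint, start Z0 = Sat(EF a) = {q0, q1, q5, q6}, add states in Sat(a) with some successor in Z. Already a fixed point.
Sat(E[a U EF a]) = {q0, q1, q5, q6}
Sat(EX E[a U EF a]) = {s : some successor in {q0, q1, q5, q6}} = {q0, q1, q5, q6}
|Sat(EX E[a U EF a])| = |{q0, q1, q5, q6}| = 4.

4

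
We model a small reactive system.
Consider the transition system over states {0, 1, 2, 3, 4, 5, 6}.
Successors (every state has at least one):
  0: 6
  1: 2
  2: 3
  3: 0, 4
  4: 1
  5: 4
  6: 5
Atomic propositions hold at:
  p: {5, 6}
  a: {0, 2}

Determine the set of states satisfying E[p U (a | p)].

{0, 2, 5, 6}

Sat(a | p) = {0, 2, 5, 6}
E[p U (a | p)]: least fixpoint, start Z0 = Sat((a | p)) = {0, 2, 5, 6}, add states in Sat(p) with some successor in Z. Already a fixed point.
Sat(E[p U (a | p)]) = {0, 2, 5, 6}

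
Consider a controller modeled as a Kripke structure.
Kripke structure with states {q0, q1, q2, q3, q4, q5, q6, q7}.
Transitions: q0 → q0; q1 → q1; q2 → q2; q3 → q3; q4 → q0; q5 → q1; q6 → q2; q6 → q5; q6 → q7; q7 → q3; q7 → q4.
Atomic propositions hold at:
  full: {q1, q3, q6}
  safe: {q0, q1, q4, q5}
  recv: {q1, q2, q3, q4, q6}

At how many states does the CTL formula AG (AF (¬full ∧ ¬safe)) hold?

Sat(¬full) = {q0, q2, q4, q5, q7}
Sat(¬safe) = {q2, q3, q6, q7}
Sat(¬full ∧ ¬safe) = {q2, q7}
AF (¬full ∧ ¬safe): least fixpoint, start Z0 = {q2, q7}, add states with every successor in Z. Already a fixed point.
Sat(AF (¬full ∧ ¬safe)) = {q2, q7}
AG (AF (¬full ∧ ¬safe)): greatest fixpoint, start Z0 = {q2, q7}, keep only states in Sat with every successor in Z. Z1 = {q2}; fixed.
Sat(AG (AF (¬full ∧ ¬safe))) = {q2}
|Sat(AG (AF (¬full ∧ ¬safe)))| = |{q2}| = 1.

1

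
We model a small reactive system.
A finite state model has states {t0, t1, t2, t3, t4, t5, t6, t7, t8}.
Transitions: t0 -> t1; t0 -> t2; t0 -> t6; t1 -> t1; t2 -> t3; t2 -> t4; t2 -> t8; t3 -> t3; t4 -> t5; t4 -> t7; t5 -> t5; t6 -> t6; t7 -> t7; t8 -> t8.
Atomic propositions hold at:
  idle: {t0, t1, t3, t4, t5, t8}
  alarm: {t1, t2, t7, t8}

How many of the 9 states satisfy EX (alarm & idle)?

4

Sat(alarm & idle) = {t1, t8}
Sat(EX (alarm & idle)) = {s : some successor in {t1, t8}} = {t0, t1, t2, t8}
|Sat(EX (alarm & idle))| = |{t0, t1, t2, t8}| = 4.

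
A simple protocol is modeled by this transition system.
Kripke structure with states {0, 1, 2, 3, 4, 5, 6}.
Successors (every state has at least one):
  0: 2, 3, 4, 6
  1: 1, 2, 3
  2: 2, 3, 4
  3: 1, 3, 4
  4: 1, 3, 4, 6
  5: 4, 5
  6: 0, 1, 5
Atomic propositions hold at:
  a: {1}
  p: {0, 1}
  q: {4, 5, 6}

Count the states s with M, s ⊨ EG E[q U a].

4

E[q U a]: least fixpoint, start Z0 = Sat(a) = {1}, add states in Sat(q) with some successor in Z. Z1 = {1, 4, 6}; Z2 = {1, 4, 5, 6}; fixed.
Sat(E[q U a]) = {1, 4, 5, 6}
EG E[q U a]: greatest fixpoint, start Z0 = {1, 4, 5, 6}, keep only states in Sat with some successor in Z. Already a fixed point.
Sat(EG E[q U a]) = {1, 4, 5, 6}
|Sat(EG E[q U a])| = |{1, 4, 5, 6}| = 4.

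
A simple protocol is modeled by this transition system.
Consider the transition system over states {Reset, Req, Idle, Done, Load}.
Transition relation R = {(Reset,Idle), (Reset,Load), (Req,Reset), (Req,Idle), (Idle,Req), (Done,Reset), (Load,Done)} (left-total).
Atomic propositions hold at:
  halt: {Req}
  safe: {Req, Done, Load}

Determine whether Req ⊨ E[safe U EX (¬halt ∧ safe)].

Yes

Sat(¬halt) = {Reset, Idle, Done, Load}
Sat(¬halt ∧ safe) = {Done, Load}
Sat(EX (¬halt ∧ safe)) = {s : some successor in {Done, Load}} = {Reset, Load}
E[safe U EX (¬halt ∧ safe)]: least fixpoint, start Z0 = Sat(EX (¬halt ∧ safe)) = {Reset, Load}, add states in Sat(safe) with some successor in Z. Z1 = {Reset, Req, Done, Load}; fixed.
Sat(E[safe U EX (¬halt ∧ safe)]) = {Reset, Req, Done, Load}
Req ∈ Sat(E[safe U EX (¬halt ∧ safe)]) = {Reset, Req, Done, Load}, so the formula holds at Req.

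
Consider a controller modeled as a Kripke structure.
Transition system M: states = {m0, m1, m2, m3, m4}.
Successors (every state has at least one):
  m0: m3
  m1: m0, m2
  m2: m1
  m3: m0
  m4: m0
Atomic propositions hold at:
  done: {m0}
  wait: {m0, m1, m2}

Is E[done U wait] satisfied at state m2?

E[done U wait]: least fixpoint, start Z0 = Sat(wait) = {m0, m1, m2}, add states in Sat(done) with some successor in Z. Already a fixed point.
Sat(E[done U wait]) = {m0, m1, m2}
m2 ∈ Sat(E[done U wait]) = {m0, m1, m2}, so the formula holds at m2.

Yes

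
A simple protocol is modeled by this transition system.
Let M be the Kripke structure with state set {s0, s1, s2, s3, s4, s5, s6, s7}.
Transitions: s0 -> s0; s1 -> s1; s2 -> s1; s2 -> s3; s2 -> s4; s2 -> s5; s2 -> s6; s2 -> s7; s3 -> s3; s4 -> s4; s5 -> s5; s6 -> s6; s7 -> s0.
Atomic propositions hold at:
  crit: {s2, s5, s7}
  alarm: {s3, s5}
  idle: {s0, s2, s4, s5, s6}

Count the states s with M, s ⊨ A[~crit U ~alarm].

Sat(~crit) = {s0, s1, s3, s4, s6}
Sat(~alarm) = {s0, s1, s2, s4, s6, s7}
A[~crit U ~alarm]: least fixpoint, start Z0 = Sat(~alarm) = {s0, s1, s2, s4, s6, s7}, add states in Sat(~crit) with every successor in Z. Already a fixed point.
Sat(A[~crit U ~alarm]) = {s0, s1, s2, s4, s6, s7}
|Sat(A[~crit U ~alarm])| = |{s0, s1, s2, s4, s6, s7}| = 6.

6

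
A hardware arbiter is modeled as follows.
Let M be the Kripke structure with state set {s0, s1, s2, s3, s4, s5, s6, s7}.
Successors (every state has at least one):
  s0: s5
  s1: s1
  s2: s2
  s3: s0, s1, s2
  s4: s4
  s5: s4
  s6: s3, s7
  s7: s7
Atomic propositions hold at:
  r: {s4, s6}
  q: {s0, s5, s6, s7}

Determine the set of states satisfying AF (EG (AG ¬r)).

{s1, s2, s7}

Sat(¬r) = {s0, s1, s2, s3, s5, s7}
AG ¬r: greatest fixpoint, start Z0 = {s0, s1, s2, s3, s5, s7}, keep only states in Sat with every successor in Z. Z1 = {s0, s1, s2, s3, s7}; Z2 = {s1, s2, s3, s7}; Z3 = {s1, s2, s7}; fixed.
Sat(AG ¬r) = {s1, s2, s7}
EG (AG ¬r): greatest fixpoint, start Z0 = {s1, s2, s7}, keep only states in Sat with some successor in Z. Already a fixed point.
Sat(EG (AG ¬r)) = {s1, s2, s7}
AF (EG (AG ¬r)): least fixpoint, start Z0 = {s1, s2, s7}, add states with every successor in Z. Already a fixed point.
Sat(AF (EG (AG ¬r))) = {s1, s2, s7}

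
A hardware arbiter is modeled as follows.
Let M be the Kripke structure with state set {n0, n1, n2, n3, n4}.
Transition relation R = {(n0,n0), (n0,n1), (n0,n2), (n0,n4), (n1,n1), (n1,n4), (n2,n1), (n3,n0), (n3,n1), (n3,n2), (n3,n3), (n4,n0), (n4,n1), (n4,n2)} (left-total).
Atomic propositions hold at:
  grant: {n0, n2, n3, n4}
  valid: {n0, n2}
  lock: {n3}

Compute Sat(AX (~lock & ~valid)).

{n1, n2}

Sat(~lock) = {n0, n1, n2, n4}
Sat(~valid) = {n1, n3, n4}
Sat(~lock & ~valid) = {n1, n4}
Sat(AX (~lock & ~valid)) = {s : every successor in {n1, n4}} = {n1, n2}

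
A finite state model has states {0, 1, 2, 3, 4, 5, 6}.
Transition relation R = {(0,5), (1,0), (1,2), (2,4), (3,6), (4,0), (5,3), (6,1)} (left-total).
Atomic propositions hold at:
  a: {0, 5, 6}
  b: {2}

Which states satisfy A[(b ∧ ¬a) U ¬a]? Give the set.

Sat(¬a) = {1, 2, 3, 4}
Sat(b ∧ ¬a) = {2}
A[(b ∧ ¬a) U ¬a]: least fixpoint, start Z0 = Sat(¬a) = {1, 2, 3, 4}, add states in Sat(b ∧ ¬a) with every successor in Z. Already a fixed point.
Sat(A[(b ∧ ¬a) U ¬a]) = {1, 2, 3, 4}

{1, 2, 3, 4}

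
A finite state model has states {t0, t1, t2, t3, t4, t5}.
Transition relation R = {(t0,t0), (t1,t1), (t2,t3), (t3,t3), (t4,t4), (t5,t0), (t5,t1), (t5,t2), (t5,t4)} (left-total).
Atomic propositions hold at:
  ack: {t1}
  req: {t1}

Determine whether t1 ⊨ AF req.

Yes

AF req: least fixpoint, start Z0 = {t1}, add states with every successor in Z. Already a fixed point.
Sat(AF req) = {t1}
t1 ∈ Sat(AF req) = {t1}, so the formula holds at t1.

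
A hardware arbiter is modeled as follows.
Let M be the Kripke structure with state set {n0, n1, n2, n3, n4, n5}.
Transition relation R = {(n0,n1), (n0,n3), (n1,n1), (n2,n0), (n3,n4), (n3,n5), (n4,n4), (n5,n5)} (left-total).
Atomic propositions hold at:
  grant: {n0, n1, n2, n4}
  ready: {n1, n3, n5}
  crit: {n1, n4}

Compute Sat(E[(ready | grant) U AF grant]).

Sat(ready | grant) = {n0, n1, n2, n3, n4, n5}
AF grant: least fixpoint, start Z0 = {n0, n1, n2, n4}, add states with every successor in Z. Already a fixed point.
Sat(AF grant) = {n0, n1, n2, n4}
E[(ready | grant) U AF grant]: least fixpoint, start Z0 = Sat(AF grant) = {n0, n1, n2, n4}, add states in Sat(ready | grant) with some successor in Z. Z1 = {n0, n1, n2, n3, n4}; fixed.
Sat(E[(ready | grant) U AF grant]) = {n0, n1, n2, n3, n4}

{n0, n1, n2, n3, n4}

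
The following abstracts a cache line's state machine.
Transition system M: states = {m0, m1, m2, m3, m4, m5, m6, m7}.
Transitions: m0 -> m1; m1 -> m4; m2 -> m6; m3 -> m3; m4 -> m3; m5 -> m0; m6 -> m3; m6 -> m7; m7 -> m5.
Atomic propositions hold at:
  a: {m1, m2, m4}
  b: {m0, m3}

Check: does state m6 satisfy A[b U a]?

A[b U a]: least fixpoint, start Z0 = Sat(a) = {m1, m2, m4}, add states in Sat(b) with every successor in Z. Z1 = {m0, m1, m2, m4}; fixed.
Sat(A[b U a]) = {m0, m1, m2, m4}
m6 ∉ Sat(A[b U a]) = {m0, m1, m2, m4}, so the formula does not hold at m6.

No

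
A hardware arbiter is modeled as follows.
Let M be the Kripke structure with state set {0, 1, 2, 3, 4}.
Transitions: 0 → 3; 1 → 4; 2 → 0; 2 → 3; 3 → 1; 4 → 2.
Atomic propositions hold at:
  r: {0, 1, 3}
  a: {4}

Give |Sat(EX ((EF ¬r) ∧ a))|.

Sat(¬r) = {2, 4}
EF ¬r: least fixpoint, start Z0 = {2, 4}, add states with some successor in Z. Z1 = {1, 2, 4}; Z2 = {1, 2, 3, 4}; Z3 = {0, 1, 2, 3, 4}; fixed.
Sat(EF ¬r) = {0, 1, 2, 3, 4}
Sat((EF ¬r) ∧ a) = {4}
Sat(EX ((EF ¬r) ∧ a)) = {s : some successor in {4}} = {1}
|Sat(EX ((EF ¬r) ∧ a))| = |{1}| = 1.

1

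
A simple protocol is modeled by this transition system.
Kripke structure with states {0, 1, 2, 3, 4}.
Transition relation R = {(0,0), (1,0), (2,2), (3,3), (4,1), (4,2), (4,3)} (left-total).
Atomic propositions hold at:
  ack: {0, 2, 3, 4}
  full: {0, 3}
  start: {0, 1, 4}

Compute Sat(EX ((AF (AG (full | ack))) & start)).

{0, 1, 4}

Sat(full | ack) = {0, 2, 3, 4}
AG (full | ack): greatest fixpoint, start Z0 = {0, 2, 3, 4}, keep only states in Sat with every successor in Z. Z1 = {0, 2, 3}; fixed.
Sat(AG (full | ack)) = {0, 2, 3}
AF (AG (full | ack)): least fixpoint, start Z0 = {0, 2, 3}, add states with every successor in Z. Z1 = {0, 1, 2, 3}; Z2 = {0, 1, 2, 3, 4}; fixed.
Sat(AF (AG (full | ack))) = {0, 1, 2, 3, 4}
Sat((AF (AG (full | ack))) & start) = {0, 1, 4}
Sat(EX ((AF (AG (full | ack))) & start)) = {s : some successor in {0, 1, 4}} = {0, 1, 4}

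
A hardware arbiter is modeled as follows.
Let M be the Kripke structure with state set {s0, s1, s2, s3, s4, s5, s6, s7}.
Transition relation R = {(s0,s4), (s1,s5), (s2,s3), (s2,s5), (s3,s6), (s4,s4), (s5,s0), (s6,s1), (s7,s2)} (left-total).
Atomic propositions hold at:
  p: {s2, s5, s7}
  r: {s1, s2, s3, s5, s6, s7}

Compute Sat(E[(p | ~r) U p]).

{s2, s5, s7}

Sat(~r) = {s0, s4}
Sat(p | ~r) = {s0, s2, s4, s5, s7}
E[(p | ~r) U p]: least fixpoint, start Z0 = Sat(p) = {s2, s5, s7}, add states in Sat(p | ~r) with some successor in Z. Already a fixed point.
Sat(E[(p | ~r) U p]) = {s2, s5, s7}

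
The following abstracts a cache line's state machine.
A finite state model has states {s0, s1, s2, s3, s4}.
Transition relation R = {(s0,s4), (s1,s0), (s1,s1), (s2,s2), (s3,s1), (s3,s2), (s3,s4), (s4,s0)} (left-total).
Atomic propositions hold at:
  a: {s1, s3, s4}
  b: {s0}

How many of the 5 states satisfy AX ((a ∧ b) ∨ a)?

Sat(a ∧ b) = ∅
Sat((a ∧ b) ∨ a) = {s1, s3, s4}
Sat(AX ((a ∧ b) ∨ a)) = {s : every successor in {s1, s3, s4}} = {s0}
|Sat(AX ((a ∧ b) ∨ a))| = |{s0}| = 1.

1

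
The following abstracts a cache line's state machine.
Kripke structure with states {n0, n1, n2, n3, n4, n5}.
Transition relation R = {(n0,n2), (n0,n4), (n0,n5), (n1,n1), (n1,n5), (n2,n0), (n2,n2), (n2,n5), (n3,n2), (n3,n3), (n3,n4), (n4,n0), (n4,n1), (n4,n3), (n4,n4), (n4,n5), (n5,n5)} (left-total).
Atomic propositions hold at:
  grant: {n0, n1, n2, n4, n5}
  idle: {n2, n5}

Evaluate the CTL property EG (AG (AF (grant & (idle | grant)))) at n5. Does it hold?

Sat(idle | grant) = {n0, n1, n2, n4, n5}
Sat(grant & (idle | grant)) = {n0, n1, n2, n4, n5}
AF (grant & (idle | grant)): least fixpoint, start Z0 = {n0, n1, n2, n4, n5}, add states with every successor in Z. Already a fixed point.
Sat(AF (grant & (idle | grant))) = {n0, n1, n2, n4, n5}
AG (AF (grant & (idle | grant))): greatest fixpoint, start Z0 = {n0, n1, n2, n4, n5}, keep only states in Sat with every successor in Z. Z1 = {n0, n1, n2, n5}; Z2 = {n1, n2, n5}; Z3 = {n1, n5}; fixed.
Sat(AG (AF (grant & (idle | grant)))) = {n1, n5}
EG (AG (AF (grant & (idle | grant)))): greatest fixpoint, start Z0 = {n1, n5}, keep only states in Sat with some successor in Z. Already a fixed point.
Sat(EG (AG (AF (grant & (idle | grant))))) = {n1, n5}
n5 ∈ Sat(EG (AG (AF (grant & (idle | grant))))) = {n1, n5}, so the formula holds at n5.

Yes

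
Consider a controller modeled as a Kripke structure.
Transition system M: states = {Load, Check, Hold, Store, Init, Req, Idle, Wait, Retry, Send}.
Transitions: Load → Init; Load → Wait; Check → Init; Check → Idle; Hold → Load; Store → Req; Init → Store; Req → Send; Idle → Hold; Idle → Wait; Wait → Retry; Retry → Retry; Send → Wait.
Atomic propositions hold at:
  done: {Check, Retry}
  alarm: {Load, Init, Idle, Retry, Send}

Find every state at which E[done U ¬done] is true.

{Load, Check, Hold, Store, Init, Req, Idle, Wait, Send}

Sat(¬done) = {Load, Hold, Store, Init, Req, Idle, Wait, Send}
E[done U ¬done]: least fixpoint, start Z0 = Sat(¬done) = {Load, Hold, Store, Init, Req, Idle, Wait, Send}, add states in Sat(done) with some successor in Z. Z1 = {Load, Check, Hold, Store, Init, Req, Idle, Wait, Send}; fixed.
Sat(E[done U ¬done]) = {Load, Check, Hold, Store, Init, Req, Idle, Wait, Send}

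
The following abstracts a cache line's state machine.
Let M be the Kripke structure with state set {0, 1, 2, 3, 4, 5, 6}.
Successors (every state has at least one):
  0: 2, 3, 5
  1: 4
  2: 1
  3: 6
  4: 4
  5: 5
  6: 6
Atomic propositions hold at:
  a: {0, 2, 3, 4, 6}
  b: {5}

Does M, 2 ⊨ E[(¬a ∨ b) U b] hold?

Sat(¬a) = {1, 5}
Sat(¬a ∨ b) = {1, 5}
E[(¬a ∨ b) U b]: least fixpoint, start Z0 = Sat(b) = {5}, add states in Sat(¬a ∨ b) with some successor in Z. Already a fixed point.
Sat(E[(¬a ∨ b) U b]) = {5}
2 ∉ Sat(E[(¬a ∨ b) U b]) = {5}, so the formula does not hold at 2.

No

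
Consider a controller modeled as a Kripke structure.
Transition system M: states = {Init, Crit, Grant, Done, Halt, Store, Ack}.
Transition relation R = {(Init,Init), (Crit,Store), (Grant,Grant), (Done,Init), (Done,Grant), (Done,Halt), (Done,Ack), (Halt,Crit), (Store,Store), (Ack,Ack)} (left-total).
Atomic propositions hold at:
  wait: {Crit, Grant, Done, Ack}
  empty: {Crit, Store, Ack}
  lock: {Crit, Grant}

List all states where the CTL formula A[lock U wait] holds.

{Crit, Grant, Done, Ack}

A[lock U wait]: least fixpoint, start Z0 = Sat(wait) = {Crit, Grant, Done, Ack}, add states in Sat(lock) with every successor in Z. Already a fixed point.
Sat(A[lock U wait]) = {Crit, Grant, Done, Ack}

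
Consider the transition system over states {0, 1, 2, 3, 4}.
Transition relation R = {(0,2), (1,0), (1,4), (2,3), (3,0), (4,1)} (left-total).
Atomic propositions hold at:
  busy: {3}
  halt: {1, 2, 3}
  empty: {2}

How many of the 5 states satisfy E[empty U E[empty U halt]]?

E[empty U halt]: least fixpoint, start Z0 = Sat(halt) = {1, 2, 3}, add states in Sat(empty) with some successor in Z. Already a fixed point.
Sat(E[empty U halt]) = {1, 2, 3}
E[empty U E[empty U halt]]: least fixpoint, start Z0 = Sat(E[empty U halt]) = {1, 2, 3}, add states in Sat(empty) with some successor in Z. Already a fixed point.
Sat(E[empty U E[empty U halt]]) = {1, 2, 3}
|Sat(E[empty U E[empty U halt]])| = |{1, 2, 3}| = 3.

3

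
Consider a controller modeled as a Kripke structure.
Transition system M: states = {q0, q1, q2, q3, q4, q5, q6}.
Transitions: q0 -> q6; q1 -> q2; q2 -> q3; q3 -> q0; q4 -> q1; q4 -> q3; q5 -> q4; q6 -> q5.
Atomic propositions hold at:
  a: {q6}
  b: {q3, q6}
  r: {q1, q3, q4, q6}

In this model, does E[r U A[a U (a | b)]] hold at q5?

Sat(a | b) = {q3, q6}
A[a U (a | b)]: least fixpoint, start Z0 = Sat((a | b)) = {q3, q6}, add states in Sat(a) with every successor in Z. Already a fixed point.
Sat(A[a U (a | b)]) = {q3, q6}
E[r U A[a U (a | b)]]: least fixpoint, start Z0 = Sat(A[a U (a | b)]) = {q3, q6}, add states in Sat(r) with some successor in Z. Z1 = {q3, q4, q6}; fixed.
Sat(E[r U A[a U (a | b)]]) = {q3, q4, q6}
q5 ∉ Sat(E[r U A[a U (a | b)]]) = {q3, q4, q6}, so the formula does not hold at q5.

No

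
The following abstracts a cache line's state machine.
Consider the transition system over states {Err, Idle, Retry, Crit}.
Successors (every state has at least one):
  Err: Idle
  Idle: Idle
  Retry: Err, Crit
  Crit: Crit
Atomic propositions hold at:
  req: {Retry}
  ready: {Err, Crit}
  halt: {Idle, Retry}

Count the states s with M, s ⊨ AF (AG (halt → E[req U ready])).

1

E[req U ready]: least fixpoint, start Z0 = Sat(ready) = {Err, Crit}, add states in Sat(req) with some successor in Z. Z1 = {Err, Retry, Crit}; fixed.
Sat(E[req U ready]) = {Err, Retry, Crit}
Sat(halt → E[req U ready]) = {Err, Retry, Crit}
AG (halt → E[req U ready]): greatest fixpoint, start Z0 = {Err, Retry, Crit}, keep only states in Sat with every successor in Z. Z1 = {Retry, Crit}; Z2 = {Crit}; fixed.
Sat(AG (halt → E[req U ready])) = {Crit}
AF (AG (halt → E[req U ready])): least fixpoint, start Z0 = {Crit}, add states with every successor in Z. Already a fixed point.
Sat(AF (AG (halt → E[req U ready]))) = {Crit}
|Sat(AF (AG (halt → E[req U ready])))| = |{Crit}| = 1.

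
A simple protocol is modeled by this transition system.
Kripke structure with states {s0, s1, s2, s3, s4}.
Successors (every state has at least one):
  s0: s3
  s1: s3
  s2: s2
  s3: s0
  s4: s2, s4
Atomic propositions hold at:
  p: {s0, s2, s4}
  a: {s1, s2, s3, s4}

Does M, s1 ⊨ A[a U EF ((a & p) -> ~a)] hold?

Sat(a & p) = {s2, s4}
Sat(~a) = {s0}
Sat((a & p) -> ~a) = {s0, s1, s3}
EF ((a & p) -> ~a): least fixpoint, start Z0 = {s0, s1, s3}, add states with some successor in Z. Already a fixed point.
Sat(EF ((a & p) -> ~a)) = {s0, s1, s3}
A[a U EF ((a & p) -> ~a)]: least fixpoint, start Z0 = Sat(EF ((a & p) -> ~a)) = {s0, s1, s3}, add states in Sat(a) with every successor in Z. Already a fixed point.
Sat(A[a U EF ((a & p) -> ~a)]) = {s0, s1, s3}
s1 ∈ Sat(A[a U EF ((a & p) -> ~a)]) = {s0, s1, s3}, so the formula holds at s1.

Yes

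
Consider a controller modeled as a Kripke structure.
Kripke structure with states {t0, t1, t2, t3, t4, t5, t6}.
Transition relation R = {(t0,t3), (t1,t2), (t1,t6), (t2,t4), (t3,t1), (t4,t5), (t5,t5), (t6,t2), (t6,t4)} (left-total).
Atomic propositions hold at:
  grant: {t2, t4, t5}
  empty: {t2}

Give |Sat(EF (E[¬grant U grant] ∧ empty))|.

Sat(¬grant) = {t0, t1, t3, t6}
E[¬grant U grant]: least fixpoint, start Z0 = Sat(grant) = {t2, t4, t5}, add states in Sat(¬grant) with some successor in Z. Z1 = {t1, t2, t4, t5, t6}; Z2 = {t1, t2, t3, t4, t5, t6}; Z3 = {t0, t1, t2, t3, t4, t5, t6}; fixed.
Sat(E[¬grant U grant]) = {t0, t1, t2, t3, t4, t5, t6}
Sat(E[¬grant U grant] ∧ empty) = {t2}
EF (E[¬grant U grant] ∧ empty): least fixpoint, start Z0 = {t2}, add states with some successor in Z. Z1 = {t1, t2, t6}; Z2 = {t1, t2, t3, t6}; Z3 = {t0, t1, t2, t3, t6}; fixed.
Sat(EF (E[¬grant U grant] ∧ empty)) = {t0, t1, t2, t3, t6}
|Sat(EF (E[¬grant U grant] ∧ empty))| = |{t0, t1, t2, t3, t6}| = 5.

5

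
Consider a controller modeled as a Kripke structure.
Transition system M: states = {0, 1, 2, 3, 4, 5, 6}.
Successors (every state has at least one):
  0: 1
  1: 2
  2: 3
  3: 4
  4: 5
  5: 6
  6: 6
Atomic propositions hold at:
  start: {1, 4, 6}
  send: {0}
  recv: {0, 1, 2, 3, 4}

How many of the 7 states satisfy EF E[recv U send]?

1

E[recv U send]: least fixpoint, start Z0 = Sat(send) = {0}, add states in Sat(recv) with some successor in Z. Already a fixed point.
Sat(E[recv U send]) = {0}
EF E[recv U send]: least fixpoint, start Z0 = {0}, add states with some successor in Z. Already a fixed point.
Sat(EF E[recv U send]) = {0}
|Sat(EF E[recv U send])| = |{0}| = 1.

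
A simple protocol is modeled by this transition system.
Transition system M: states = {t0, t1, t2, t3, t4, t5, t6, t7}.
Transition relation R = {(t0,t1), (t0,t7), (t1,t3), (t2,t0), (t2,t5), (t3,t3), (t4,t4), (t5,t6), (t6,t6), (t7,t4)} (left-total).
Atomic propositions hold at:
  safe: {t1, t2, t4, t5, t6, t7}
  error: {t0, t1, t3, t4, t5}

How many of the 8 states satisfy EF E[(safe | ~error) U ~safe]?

4

Sat(~error) = {t2, t6, t7}
Sat(safe | ~error) = {t1, t2, t4, t5, t6, t7}
Sat(~safe) = {t0, t3}
E[(safe | ~error) U ~safe]: least fixpoint, start Z0 = Sat(~safe) = {t0, t3}, add states in Sat(safe | ~error) with some successor in Z. Z1 = {t0, t1, t2, t3}; fixed.
Sat(E[(safe | ~error) U ~safe]) = {t0, t1, t2, t3}
EF E[(safe | ~error) U ~safe]: least fixpoint, start Z0 = {t0, t1, t2, t3}, add states with some successor in Z. Already a fixed point.
Sat(EF E[(safe | ~error) U ~safe]) = {t0, t1, t2, t3}
|Sat(EF E[(safe | ~error) U ~safe])| = |{t0, t1, t2, t3}| = 4.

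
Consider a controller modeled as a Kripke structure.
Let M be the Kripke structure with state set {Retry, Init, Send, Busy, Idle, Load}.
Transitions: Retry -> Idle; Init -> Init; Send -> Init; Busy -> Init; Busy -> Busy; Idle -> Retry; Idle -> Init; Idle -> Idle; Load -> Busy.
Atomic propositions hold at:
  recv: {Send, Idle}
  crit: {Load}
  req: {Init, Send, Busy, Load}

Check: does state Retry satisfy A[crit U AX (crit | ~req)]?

Yes

Sat(~req) = {Retry, Idle}
Sat(crit | ~req) = {Retry, Idle, Load}
Sat(AX (crit | ~req)) = {s : every successor in {Retry, Idle, Load}} = {Retry}
A[crit U AX (crit | ~req)]: least fixpoint, start Z0 = Sat(AX (crit | ~req)) = {Retry}, add states in Sat(crit) with every successor in Z. Already a fixed point.
Sat(A[crit U AX (crit | ~req)]) = {Retry}
Retry ∈ Sat(A[crit U AX (crit | ~req)]) = {Retry}, so the formula holds at Retry.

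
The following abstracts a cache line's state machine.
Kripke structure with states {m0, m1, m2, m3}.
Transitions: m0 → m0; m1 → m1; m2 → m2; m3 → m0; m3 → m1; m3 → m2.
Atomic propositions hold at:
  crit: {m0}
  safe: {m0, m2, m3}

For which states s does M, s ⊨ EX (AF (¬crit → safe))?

Sat(¬crit) = {m1, m2, m3}
Sat(¬crit → safe) = {m0, m2, m3}
AF (¬crit → safe): least fixpoint, start Z0 = {m0, m2, m3}, add states with every successor in Z. Already a fixed point.
Sat(AF (¬crit → safe)) = {m0, m2, m3}
Sat(EX (AF (¬crit → safe))) = {s : some successor in {m0, m2, m3}} = {m0, m2, m3}

{m0, m2, m3}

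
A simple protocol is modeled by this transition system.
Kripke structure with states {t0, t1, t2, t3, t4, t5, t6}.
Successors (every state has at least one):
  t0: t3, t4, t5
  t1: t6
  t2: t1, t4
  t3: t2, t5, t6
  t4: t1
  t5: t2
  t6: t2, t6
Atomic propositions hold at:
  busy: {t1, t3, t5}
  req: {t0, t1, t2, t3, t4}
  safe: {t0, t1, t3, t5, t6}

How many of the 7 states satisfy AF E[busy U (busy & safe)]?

6

Sat(busy & safe) = {t1, t3, t5}
E[busy U (busy & safe)]: least fixpoint, start Z0 = Sat((busy & safe)) = {t1, t3, t5}, add states in Sat(busy) with some successor in Z. Already a fixed point.
Sat(E[busy U (busy & safe)]) = {t1, t3, t5}
AF E[busy U (busy & safe)]: least fixpoint, start Z0 = {t1, t3, t5}, add states with every successor in Z. Z1 = {t1, t3, t4, t5}; Z2 = {t0, t1, t2, t3, t4, t5}; fixed.
Sat(AF E[busy U (busy & safe)]) = {t0, t1, t2, t3, t4, t5}
|Sat(AF E[busy U (busy & safe)])| = |{t0, t1, t2, t3, t4, t5}| = 6.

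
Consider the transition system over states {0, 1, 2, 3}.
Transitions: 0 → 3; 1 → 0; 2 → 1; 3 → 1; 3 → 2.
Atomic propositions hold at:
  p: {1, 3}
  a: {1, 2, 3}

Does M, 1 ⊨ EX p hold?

Sat(EX p) = {s : some successor in {1, 3}} = {0, 2, 3}
1 ∉ Sat(EX p) = {0, 2, 3}, so the formula does not hold at 1.

No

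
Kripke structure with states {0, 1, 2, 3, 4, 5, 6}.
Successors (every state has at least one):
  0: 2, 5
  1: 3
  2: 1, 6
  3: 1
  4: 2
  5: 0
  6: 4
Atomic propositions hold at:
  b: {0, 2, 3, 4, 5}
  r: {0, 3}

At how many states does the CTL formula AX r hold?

Sat(AX r) = {s : every successor in {0, 3}} = {1, 5}
|Sat(AX r)| = |{1, 5}| = 2.

2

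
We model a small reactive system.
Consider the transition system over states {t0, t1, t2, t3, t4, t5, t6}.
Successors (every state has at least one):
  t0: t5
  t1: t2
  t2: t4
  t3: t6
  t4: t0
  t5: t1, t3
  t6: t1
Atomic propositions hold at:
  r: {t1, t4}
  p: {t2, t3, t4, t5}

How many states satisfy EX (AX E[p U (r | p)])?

6

Sat(r | p) = {t1, t2, t3, t4, t5}
E[p U (r | p)]: least fixpoint, start Z0 = Sat((r | p)) = {t1, t2, t3, t4, t5}, add states in Sat(p) with some successor in Z. Already a fixed point.
Sat(E[p U (r | p)]) = {t1, t2, t3, t4, t5}
Sat(AX E[p U (r | p)]) = {s : every successor in {t1, t2, t3, t4, t5}} = {t0, t1, t2, t5, t6}
Sat(EX (AX E[p U (r | p)])) = {s : some successor in {t0, t1, t2, t5, t6}} = {t0, t1, t3, t4, t5, t6}
|Sat(EX (AX E[p U (r | p)]))| = |{t0, t1, t3, t4, t5, t6}| = 6.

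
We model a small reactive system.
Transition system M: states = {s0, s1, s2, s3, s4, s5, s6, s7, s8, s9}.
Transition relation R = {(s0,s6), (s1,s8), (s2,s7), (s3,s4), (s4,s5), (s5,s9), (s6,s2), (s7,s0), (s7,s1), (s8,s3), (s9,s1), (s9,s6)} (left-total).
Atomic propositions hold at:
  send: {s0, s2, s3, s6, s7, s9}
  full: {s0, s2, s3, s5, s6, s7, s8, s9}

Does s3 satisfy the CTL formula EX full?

No

Sat(EX full) = {s : some successor in {s0, s2, s3, s5, s6, s7, s8, s9}} = {s0, s1, s2, s4, s5, s6, s7, s8, s9}
s3 ∉ Sat(EX full) = {s0, s1, s2, s4, s5, s6, s7, s8, s9}, so the formula does not hold at s3.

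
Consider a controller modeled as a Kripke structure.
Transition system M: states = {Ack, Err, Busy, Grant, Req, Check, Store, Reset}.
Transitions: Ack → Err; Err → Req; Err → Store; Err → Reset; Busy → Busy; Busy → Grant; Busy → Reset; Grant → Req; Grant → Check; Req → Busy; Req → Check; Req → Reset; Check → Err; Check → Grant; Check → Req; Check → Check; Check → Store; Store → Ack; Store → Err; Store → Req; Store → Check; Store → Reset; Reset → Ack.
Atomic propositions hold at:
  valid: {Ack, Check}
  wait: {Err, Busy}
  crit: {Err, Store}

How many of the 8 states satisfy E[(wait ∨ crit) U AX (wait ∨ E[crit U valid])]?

5

Sat(wait ∨ crit) = {Err, Busy, Store}
E[crit U valid]: least fixpoint, start Z0 = Sat(valid) = {Ack, Check}, add states in Sat(crit) with some successor in Z. Z1 = {Ack, Check, Store}; Z2 = {Ack, Err, Check, Store}; fixed.
Sat(E[crit U valid]) = {Ack, Err, Check, Store}
Sat(wait ∨ E[crit U valid]) = {Ack, Err, Busy, Check, Store}
Sat(AX (wait ∨ E[crit U valid])) = {s : every successor in {Ack, Err, Busy, Check, Store}} = {Ack, Reset}
E[(wait ∨ crit) U AX (wait ∨ E[crit U valid])]: least fixpoint, start Z0 = Sat(AX (wait ∨ E[crit U valid])) = {Ack, Reset}, add states in Sat(wait ∨ crit) with some successor in Z. Z1 = {Ack, Err, Busy, Store, Reset}; fixed.
Sat(E[(wait ∨ crit) U AX (wait ∨ E[crit U valid])]) = {Ack, Err, Busy, Store, Reset}
|Sat(E[(wait ∨ crit) U AX (wait ∨ E[crit U valid])])| = |{Ack, Err, Busy, Store, Reset}| = 5.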